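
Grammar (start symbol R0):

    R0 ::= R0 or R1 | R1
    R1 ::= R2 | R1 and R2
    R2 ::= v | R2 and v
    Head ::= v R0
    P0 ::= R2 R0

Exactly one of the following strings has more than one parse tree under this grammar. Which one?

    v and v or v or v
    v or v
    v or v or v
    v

v and v or v or v

v and v or v or v: 2 trees
v or v: 1 tree
v or v or v: 1 tree
v: 1 tree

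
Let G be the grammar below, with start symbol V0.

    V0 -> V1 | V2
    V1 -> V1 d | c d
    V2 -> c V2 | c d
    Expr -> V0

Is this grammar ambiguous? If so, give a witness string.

Ambiguous

Witness: c d

Derivation 1: V0 ⇒ V1 ⇒ c d
Derivation 2: V0 ⇒ V2 ⇒ c d

Two distinct leftmost derivations for the same string.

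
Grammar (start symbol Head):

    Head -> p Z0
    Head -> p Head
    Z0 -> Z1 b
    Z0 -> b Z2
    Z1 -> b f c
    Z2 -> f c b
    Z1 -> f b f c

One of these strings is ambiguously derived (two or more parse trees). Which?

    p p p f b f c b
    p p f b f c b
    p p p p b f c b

p p p p b f c b

p p p f b f c b: 1 tree
p p f b f c b: 1 tree
p p p p b f c b: 2 trees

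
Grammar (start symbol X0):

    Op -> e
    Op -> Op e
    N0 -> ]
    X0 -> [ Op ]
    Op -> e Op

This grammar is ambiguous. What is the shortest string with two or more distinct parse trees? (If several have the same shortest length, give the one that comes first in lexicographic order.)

[ e e ]

length 3: no string has ≥2 trees
length 4: [ e e ] has 2 parse trees

Two derivations of [ e e ]:
  X0 ⇒ [ Op ] ⇒ [ Op e ] ⇒ [ e e ]
  X0 ⇒ [ Op ] ⇒ [ e Op ] ⇒ [ e e ]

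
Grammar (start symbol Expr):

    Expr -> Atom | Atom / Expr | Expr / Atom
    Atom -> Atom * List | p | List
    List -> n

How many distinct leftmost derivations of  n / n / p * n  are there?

4

Parse trees for n / n / p * n:
  [Expr [Atom [List n]] / [Expr [Atom [List n]] / [Expr [Atom [Atom p] * [List n]]]]]
  [Expr [Atom [List n]] / [Expr [Expr [Atom [List n]]] / [Atom [Atom p] * [List n]]]]
  [Expr [Expr [Atom [List n]] / [Expr [Atom [List n]]]] / [Atom [Atom p] * [List n]]]
  [Expr [Expr [Expr [Atom [List n]]] / [Atom [List n]]] / [Atom [Atom p] * [List n]]]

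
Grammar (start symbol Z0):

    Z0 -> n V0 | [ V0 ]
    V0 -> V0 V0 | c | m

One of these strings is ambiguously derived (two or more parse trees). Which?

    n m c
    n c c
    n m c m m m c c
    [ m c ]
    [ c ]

n m c: 1 tree
n c c: 1 tree
n m c m m m c c: 132 trees
[ m c ]: 1 tree
[ c ]: 1 tree

n m c m m m c c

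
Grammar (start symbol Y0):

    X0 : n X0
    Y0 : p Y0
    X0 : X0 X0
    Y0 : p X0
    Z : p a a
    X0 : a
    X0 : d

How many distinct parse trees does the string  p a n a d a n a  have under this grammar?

28

Parse trees for p a n a d a n a (showing first 6 of 28):
  [Y0 p [X0 [X0 a] [X0 n [X0 [X0 a] [X0 [X0 d] [X0 [X0 a] [X0 n [X0 a]]]]]]]]
  [Y0 p [X0 [X0 a] [X0 n [X0 [X0 a] [X0 [X0 [X0 d] [X0 a]] [X0 n [X0 a]]]]]]]
  [Y0 p [X0 [X0 a] [X0 n [X0 [X0 [X0 a] [X0 d]] [X0 [X0 a] [X0 n [X0 a]]]]]]]
  [Y0 p [X0 [X0 a] [X0 n [X0 [X0 [X0 a] [X0 [X0 d] [X0 a]]] [X0 n [X0 a]]]]]]
  [Y0 p [X0 [X0 a] [X0 n [X0 [X0 [X0 [X0 a] [X0 d]] [X0 a]] [X0 n [X0 a]]]]]]
  [Y0 p [X0 [X0 a] [X0 [X0 n [X0 a]] [X0 [X0 d] [X0 [X0 a] [X0 n [X0 a]]]]]]]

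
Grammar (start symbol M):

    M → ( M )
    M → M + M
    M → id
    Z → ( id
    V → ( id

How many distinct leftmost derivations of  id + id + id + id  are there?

Parse trees for id + id + id + id:
  [M [M id] + [M [M id] + [M [M id] + [M id]]]]
  [M [M id] + [M [M [M id] + [M id]] + [M id]]]
  [M [M [M id] + [M id]] + [M [M id] + [M id]]]
  [M [M [M id] + [M [M id] + [M id]]] + [M id]]
  [M [M [M [M id] + [M id]] + [M id]] + [M id]]

5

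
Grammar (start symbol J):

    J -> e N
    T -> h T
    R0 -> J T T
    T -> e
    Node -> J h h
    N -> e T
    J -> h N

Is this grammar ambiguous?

Unambiguous

(R0, Node are unreachable from J, so their rules don't affect L(J).) Each reachable nonterminal has at most one production per leading terminal, and all productions are right-linear; the derivation is determined token-by-token.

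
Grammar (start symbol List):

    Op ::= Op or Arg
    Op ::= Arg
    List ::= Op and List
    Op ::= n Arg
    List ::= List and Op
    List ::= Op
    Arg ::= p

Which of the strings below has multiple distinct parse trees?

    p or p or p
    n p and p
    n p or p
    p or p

n p and p

p or p or p: 1 tree
n p and p: 2 trees
n p or p: 1 tree
p or p: 1 tree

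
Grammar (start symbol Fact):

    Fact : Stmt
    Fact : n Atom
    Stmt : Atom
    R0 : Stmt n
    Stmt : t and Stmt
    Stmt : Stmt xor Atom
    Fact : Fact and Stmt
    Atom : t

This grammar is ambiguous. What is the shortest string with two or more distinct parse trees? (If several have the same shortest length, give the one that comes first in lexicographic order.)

t and t

length 1: no string has ≥2 trees
length 2: no string has ≥2 trees
length 3: t and t has 2 parse trees

Two derivations of t and t:
  Fact ⇒ Stmt ⇒ t and Stmt ⇒ t and Atom ⇒ t and t
  Fact ⇒ Fact and Stmt ⇒ Stmt and Stmt ⇒ Atom and Stmt ⇒ t and Stmt ⇒ t and Atom ⇒ t and t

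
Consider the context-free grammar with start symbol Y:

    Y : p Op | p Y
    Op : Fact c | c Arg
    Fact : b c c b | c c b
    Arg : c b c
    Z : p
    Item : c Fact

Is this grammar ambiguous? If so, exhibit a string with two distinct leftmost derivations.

Ambiguous

Witness: p c c b c

Derivation 1: Y ⇒ p Op ⇒ p Fact c ⇒ p c c b c
Derivation 2: Y ⇒ p Op ⇒ p c Arg ⇒ p c c b c

Two distinct leftmost derivations for the same string.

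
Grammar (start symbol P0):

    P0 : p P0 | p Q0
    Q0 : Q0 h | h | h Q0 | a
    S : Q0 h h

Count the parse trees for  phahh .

Parse trees for phahh:
  [P0 p [Q0 [Q0 [Q0 h [Q0 a]] h] h]]
  [P0 p [Q0 [Q0 h [Q0 [Q0 a] h]] h]]
  [P0 p [Q0 h [Q0 [Q0 [Q0 a] h] h]]]

3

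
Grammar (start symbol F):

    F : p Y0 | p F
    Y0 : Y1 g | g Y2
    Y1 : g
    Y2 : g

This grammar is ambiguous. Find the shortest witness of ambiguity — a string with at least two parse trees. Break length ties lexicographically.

p g g

length 3: p g g has 2 parse trees

Two derivations of p g g:
  F ⇒ p Y0 ⇒ p Y1 g ⇒ p g g
  F ⇒ p Y0 ⇒ p g Y2 ⇒ p g g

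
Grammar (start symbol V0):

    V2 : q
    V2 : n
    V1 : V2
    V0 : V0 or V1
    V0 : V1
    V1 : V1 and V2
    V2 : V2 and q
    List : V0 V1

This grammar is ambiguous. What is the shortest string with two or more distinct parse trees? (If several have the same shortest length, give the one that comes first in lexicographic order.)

n and q

length 1: no string has ≥2 trees
length 3: n and q has 2 parse trees

Two derivations of n and q:
  V0 ⇒ V1 ⇒ V2 ⇒ V2 and q ⇒ n and q
  V0 ⇒ V1 ⇒ V1 and V2 ⇒ V2 and V2 ⇒ n and V2 ⇒ n and q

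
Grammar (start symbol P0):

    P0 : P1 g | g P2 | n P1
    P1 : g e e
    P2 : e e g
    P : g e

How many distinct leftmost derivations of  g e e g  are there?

2

Parse trees for g e e g:
  [P0 [P1 g e e] g]
  [P0 g [P2 e e g]]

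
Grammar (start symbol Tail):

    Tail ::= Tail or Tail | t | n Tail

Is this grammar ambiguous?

Witness: n t or t

Derivation 1: Tail ⇒ Tail or Tail ⇒ n Tail or Tail ⇒ n t or Tail ⇒ n t or t
Derivation 2: Tail ⇒ n Tail ⇒ n Tail or Tail ⇒ n t or Tail ⇒ n t or t

Two distinct leftmost derivations for the same string.

Ambiguous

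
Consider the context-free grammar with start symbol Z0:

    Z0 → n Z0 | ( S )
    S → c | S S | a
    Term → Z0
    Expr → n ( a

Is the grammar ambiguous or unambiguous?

Witness: ( a a a )

Derivation 1: Z0 ⇒ ( S ) ⇒ ( S S ) ⇒ ( S S S ) ⇒ ( a S S ) ⇒ ( a a S ) ⇒ ( a a a )
Derivation 2: Z0 ⇒ ( S ) ⇒ ( S S ) ⇒ ( a S ) ⇒ ( a S S ) ⇒ ( a a S ) ⇒ ( a a a )

Two distinct leftmost derivations for the same string.

Ambiguous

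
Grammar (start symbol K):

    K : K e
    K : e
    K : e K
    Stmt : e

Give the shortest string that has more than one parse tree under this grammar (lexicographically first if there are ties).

e e

length 1: no string has ≥2 trees
length 2: e e has 2 parse trees

Two derivations of e e:
  K ⇒ K e ⇒ e e
  K ⇒ e K ⇒ e e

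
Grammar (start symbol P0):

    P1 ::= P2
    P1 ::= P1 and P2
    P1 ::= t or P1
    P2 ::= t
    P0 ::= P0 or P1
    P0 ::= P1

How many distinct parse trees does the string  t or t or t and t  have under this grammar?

Parse trees for t or t or t and t:
  [P0 [P0 [P1 [P2 t]]] or [P1 [P1 t or [P1 [P2 t]]] and [P2 t]]]
  [P0 [P0 [P1 [P2 t]]] or [P1 t or [P1 [P1 [P2 t]] and [P2 t]]]]
  [P0 [P0 [P0 [P1 [P2 t]]] or [P1 [P2 t]]] or [P1 [P1 [P2 t]] and [P2 t]]]
  [P0 [P0 [P1 t or [P1 [P2 t]]]] or [P1 [P1 [P2 t]] and [P2 t]]]
  [P0 [P1 [P1 t or [P1 t or [P1 [P2 t]]]] and [P2 t]]]
  [P0 [P1 t or [P1 [P1 t or [P1 [P2 t]]] and [P2 t]]]]
  [P0 [P1 t or [P1 t or [P1 [P1 [P2 t]] and [P2 t]]]]]

7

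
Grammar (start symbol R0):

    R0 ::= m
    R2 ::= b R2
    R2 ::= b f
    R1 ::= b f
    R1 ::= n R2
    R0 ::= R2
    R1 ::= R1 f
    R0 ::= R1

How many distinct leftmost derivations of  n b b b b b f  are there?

1

Parse trees for n b b b b b f:
  [R0 [R1 n [R2 b [R2 b [R2 b [R2 b [R2 b f]]]]]]]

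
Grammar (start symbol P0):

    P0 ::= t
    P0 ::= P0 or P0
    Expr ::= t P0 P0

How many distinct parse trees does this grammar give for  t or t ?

Parse trees for t or t:
  [P0 [P0 t] or [P0 t]]

1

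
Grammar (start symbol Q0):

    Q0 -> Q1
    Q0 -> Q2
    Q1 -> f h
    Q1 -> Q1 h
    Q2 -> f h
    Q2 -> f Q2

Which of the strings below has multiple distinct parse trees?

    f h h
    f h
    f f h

f h h: 1 tree
f h: 2 trees
f f h: 1 tree

f h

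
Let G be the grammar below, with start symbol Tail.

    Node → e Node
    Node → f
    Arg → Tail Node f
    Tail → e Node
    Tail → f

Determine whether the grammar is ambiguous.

Unambiguous

(Arg is unreachable from Tail, so its rules don't affect L(Tail).) Restricted to the reachable nonterminals, every rule has the form A → t or A → t B, and no two rules for the same A share a first terminal. The grammar encodes a DFA — one run per string.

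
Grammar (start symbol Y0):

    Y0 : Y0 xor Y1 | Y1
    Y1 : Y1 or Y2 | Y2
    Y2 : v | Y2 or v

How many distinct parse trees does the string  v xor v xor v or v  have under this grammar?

2

Parse trees for v xor v xor v or v:
  [Y0 [Y0 [Y0 [Y1 [Y2 v]]] xor [Y1 [Y2 v]]] xor [Y1 [Y1 [Y2 v]] or [Y2 v]]]
  [Y0 [Y0 [Y0 [Y1 [Y2 v]]] xor [Y1 [Y2 v]]] xor [Y1 [Y2 [Y2 v] or v]]]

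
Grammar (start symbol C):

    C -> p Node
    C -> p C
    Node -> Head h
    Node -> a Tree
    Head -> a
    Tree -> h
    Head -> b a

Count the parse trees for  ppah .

Parse trees for ppah:
  [C p [C p [Node [Head a] h]]]
  [C p [C p [Node a [Tree h]]]]

2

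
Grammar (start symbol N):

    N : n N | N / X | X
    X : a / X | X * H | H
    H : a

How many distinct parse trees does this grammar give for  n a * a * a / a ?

Parse trees for n a * a * a / a:
  [N n [N [N [X [X [X [H a]] * [H a]] * [H a]]] / [X [H a]]]]
  [N [N n [N [X [X [X [H a]] * [H a]] * [H a]]]] / [X [H a]]]

2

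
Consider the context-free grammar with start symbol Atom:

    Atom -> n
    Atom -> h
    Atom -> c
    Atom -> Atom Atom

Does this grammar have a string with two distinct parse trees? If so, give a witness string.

Ambiguous

Witness: c c c

Derivation 1: Atom ⇒ Atom Atom ⇒ c Atom ⇒ c Atom Atom ⇒ c c Atom ⇒ c c c
Derivation 2: Atom ⇒ Atom Atom ⇒ Atom Atom Atom ⇒ c Atom Atom ⇒ c c Atom ⇒ c c c

Two distinct leftmost derivations for the same string.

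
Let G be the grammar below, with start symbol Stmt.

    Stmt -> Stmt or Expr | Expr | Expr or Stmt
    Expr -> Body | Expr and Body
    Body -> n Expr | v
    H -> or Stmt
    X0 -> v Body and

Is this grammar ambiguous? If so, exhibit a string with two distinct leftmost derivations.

Ambiguous

Witness: v or v

Derivation 1: Stmt ⇒ Stmt or Expr ⇒ Expr or Expr ⇒ Body or Expr ⇒ v or Expr ⇒ v or Body ⇒ v or v
Derivation 2: Stmt ⇒ Expr or Stmt ⇒ Body or Stmt ⇒ v or Stmt ⇒ v or Expr ⇒ v or Body ⇒ v or v

Two distinct leftmost derivations for the same string.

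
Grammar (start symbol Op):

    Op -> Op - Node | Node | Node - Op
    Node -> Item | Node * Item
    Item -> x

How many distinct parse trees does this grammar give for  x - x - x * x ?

Parse trees for x - x - x * x:
  [Op [Op [Op [Node [Item x]]] - [Node [Item x]]] - [Node [Node [Item x]] * [Item x]]]
  [Op [Op [Node [Item x]] - [Op [Node [Item x]]]] - [Node [Node [Item x]] * [Item x]]]
  [Op [Node [Item x]] - [Op [Op [Node [Item x]]] - [Node [Node [Item x]] * [Item x]]]]
  [Op [Node [Item x]] - [Op [Node [Item x]] - [Op [Node [Node [Item x]] * [Item x]]]]]

4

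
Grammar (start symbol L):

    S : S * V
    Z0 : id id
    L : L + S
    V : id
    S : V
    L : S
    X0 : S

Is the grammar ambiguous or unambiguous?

Unambiguous

(Z0, X0 are unreachable from L, so their rules don't affect L(L).) L → L + S | S  ;  S → S * V | V  — a left-associative chain with V at the bottom. Each string factors uniquely by precedence.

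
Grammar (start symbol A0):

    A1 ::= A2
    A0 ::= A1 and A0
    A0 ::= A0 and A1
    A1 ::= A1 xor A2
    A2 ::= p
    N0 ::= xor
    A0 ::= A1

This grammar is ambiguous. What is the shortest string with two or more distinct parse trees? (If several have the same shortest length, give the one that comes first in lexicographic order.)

length 1: no string has ≥2 trees
length 3: p and p has 2 parse trees

Two derivations of p and p:
  A0 ⇒ A1 and A0 ⇒ A2 and A0 ⇒ p and A0 ⇒ p and A1 ⇒ p and A2 ⇒ p and p
  A0 ⇒ A0 and A1 ⇒ A1 and A1 ⇒ A2 and A1 ⇒ p and A1 ⇒ p and A2 ⇒ p and p

p and p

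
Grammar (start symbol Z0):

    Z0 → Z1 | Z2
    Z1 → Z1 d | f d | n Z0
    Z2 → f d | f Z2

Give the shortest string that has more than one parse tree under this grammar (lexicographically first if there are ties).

f d

length 2: f d has 2 parse trees

Two derivations of f d:
  Z0 ⇒ Z1 ⇒ f d
  Z0 ⇒ Z2 ⇒ f d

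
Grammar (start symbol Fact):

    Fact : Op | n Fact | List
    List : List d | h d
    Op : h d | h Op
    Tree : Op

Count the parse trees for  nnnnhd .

2

Parse trees for nnnnhd:
  [Fact n [Fact n [Fact n [Fact n [Fact [Op h d]]]]]]
  [Fact n [Fact n [Fact n [Fact n [Fact [List h d]]]]]]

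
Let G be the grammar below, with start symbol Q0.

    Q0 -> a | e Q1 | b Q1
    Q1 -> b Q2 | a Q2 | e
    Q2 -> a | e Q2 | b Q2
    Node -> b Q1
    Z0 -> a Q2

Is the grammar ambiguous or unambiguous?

Only Q0, Q1, Q2 are reachable from Q0; ignoring the rest: The reachable rules are right-linear with at most one rule per (nonterminal, next-terminal) pair. Each input token forces the next rule, so parsing is deterministic.

Unambiguous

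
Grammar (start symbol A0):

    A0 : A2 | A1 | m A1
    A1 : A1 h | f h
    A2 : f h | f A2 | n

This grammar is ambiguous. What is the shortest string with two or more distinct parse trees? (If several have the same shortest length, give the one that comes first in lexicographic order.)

f h

length 1: no string has ≥2 trees
length 2: f h has 2 parse trees

Two derivations of f h:
  A0 ⇒ A2 ⇒ f h
  A0 ⇒ A1 ⇒ f h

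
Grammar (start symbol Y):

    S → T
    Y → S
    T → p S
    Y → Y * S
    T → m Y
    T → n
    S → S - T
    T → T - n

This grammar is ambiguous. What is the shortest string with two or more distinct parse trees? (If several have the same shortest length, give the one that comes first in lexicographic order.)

length 1: no string has ≥2 trees
length 2: no string has ≥2 trees
length 3: n - n has 2 parse trees

Two derivations of n - n:
  Y ⇒ S ⇒ T ⇒ T - n ⇒ n - n
  Y ⇒ S ⇒ S - T ⇒ T - T ⇒ n - T ⇒ n - n

n - n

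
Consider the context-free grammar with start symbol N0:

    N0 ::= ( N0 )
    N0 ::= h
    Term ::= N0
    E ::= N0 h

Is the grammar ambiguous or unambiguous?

Unambiguous

(E, Term are unreachable from N0, so their rules don't affect L(N0).) L(N0) is { openⁿ atom closeⁿ : n ≥ 0 }. The bracket depth fixes n, and the derivation is forced at every step.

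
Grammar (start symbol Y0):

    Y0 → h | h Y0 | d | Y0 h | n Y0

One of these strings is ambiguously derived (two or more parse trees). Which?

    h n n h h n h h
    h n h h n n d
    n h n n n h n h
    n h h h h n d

h n n h h n h h: 8 trees
h n h h n n d: 1 tree
n h n n n h n h: 1 tree
n h h h h n d: 1 tree

h n n h h n h h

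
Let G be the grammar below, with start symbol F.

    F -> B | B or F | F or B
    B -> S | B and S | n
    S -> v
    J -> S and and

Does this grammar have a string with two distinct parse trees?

Witness: n or n

Derivation 1: F ⇒ B or F ⇒ n or F ⇒ n or B ⇒ n or n
Derivation 2: F ⇒ F or B ⇒ B or B ⇒ n or B ⇒ n or n

Two distinct leftmost derivations for the same string.

Ambiguous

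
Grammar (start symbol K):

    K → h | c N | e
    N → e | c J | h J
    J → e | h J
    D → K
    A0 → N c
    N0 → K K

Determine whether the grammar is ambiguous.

(D, A0, N0 are unreachable from K, so their rules don't affect L(K).) The reachable rules are right-linear with at most one rule per (nonterminal, next-terminal) pair. Each input token forces the next rule, so parsing is deterministic.

Unambiguous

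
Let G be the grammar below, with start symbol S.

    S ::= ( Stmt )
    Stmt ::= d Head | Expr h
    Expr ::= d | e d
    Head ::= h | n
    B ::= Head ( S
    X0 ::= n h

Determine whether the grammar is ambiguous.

Witness: ( d h )

Derivation 1: S ⇒ ( Stmt ) ⇒ ( d Head ) ⇒ ( d h )
Derivation 2: S ⇒ ( Stmt ) ⇒ ( Expr h ) ⇒ ( d h )

Two distinct leftmost derivations for the same string.

Ambiguous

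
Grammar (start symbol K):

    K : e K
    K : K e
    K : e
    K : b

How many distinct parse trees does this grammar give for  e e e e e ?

Parse trees for e e e e e (showing first 6 of 16):
  [K e [K e [K e [K e [K e]]]]]
  [K e [K e [K e [K [K e] e]]]]
  [K e [K e [K [K e [K e]] e]]]
  [K e [K e [K [K [K e] e] e]]]
  [K e [K [K e [K e [K e]]] e]]
  [K e [K [K e [K [K e] e]] e]]

16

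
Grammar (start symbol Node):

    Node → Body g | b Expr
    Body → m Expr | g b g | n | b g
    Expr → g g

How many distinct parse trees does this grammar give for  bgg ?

2

Parse trees for bgg:
  [Node [Body b g] g]
  [Node b [Expr g g]]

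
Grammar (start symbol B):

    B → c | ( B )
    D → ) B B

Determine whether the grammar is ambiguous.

Unambiguous

Only B is reachable from B; ignoring the rest: Each string is a nest of matched brackets around a single atom. An opening bracket forces the recursive rule; an atom forces the base rule.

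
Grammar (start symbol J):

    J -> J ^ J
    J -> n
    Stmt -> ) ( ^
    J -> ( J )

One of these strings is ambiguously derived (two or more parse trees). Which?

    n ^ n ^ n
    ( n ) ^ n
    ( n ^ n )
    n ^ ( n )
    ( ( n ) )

n ^ n ^ n: 2 trees
( n ) ^ n: 1 tree
( n ^ n ): 1 tree
n ^ ( n ): 1 tree
( ( n ) ): 1 tree

n ^ n ^ n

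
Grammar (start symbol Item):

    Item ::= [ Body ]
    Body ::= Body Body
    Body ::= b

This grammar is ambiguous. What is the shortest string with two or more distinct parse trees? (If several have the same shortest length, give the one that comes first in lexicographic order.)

length 3: no string has ≥2 trees
length 4: no string has ≥2 trees
length 5: [ b b b ] has 2 parse trees

Two derivations of [ b b b ]:
  Item ⇒ [ Body ] ⇒ [ Body Body ] ⇒ [ Body Body Body ] ⇒ [ b Body Body ] ⇒ [ b b Body ] ⇒ [ b b b ]
  Item ⇒ [ Body ] ⇒ [ Body Body ] ⇒ [ b Body ] ⇒ [ b Body Body ] ⇒ [ b b Body ] ⇒ [ b b b ]

[ b b b ]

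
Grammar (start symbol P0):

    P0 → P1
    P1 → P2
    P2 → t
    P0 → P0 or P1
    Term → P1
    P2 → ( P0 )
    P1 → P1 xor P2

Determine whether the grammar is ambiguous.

(Term is unreachable from P0, so its rules don't affect L(P0).) This is a standard precedence ladder (P0 over P1 over P2), with each level left-recursive on its own operator ('or' at P0, 'xor' at P1). That structure is LR(1), hence unambiguous.

Unambiguous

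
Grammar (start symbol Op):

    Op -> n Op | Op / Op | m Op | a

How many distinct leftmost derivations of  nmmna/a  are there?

5

Parse trees for nmmna/a:
  [Op n [Op [Op m [Op m [Op n [Op a]]]] / [Op a]]]
  [Op n [Op m [Op [Op m [Op n [Op a]]] / [Op a]]]]
  [Op n [Op m [Op m [Op n [Op [Op a] / [Op a]]]]]]
  [Op n [Op m [Op m [Op [Op n [Op a]] / [Op a]]]]]
  [Op [Op n [Op m [Op m [Op n [Op a]]]]] / [Op a]]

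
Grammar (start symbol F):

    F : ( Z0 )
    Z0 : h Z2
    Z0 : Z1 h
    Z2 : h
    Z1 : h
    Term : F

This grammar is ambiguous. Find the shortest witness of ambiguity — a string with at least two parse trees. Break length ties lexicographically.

( h h )

length 4: ( h h ) has 2 parse trees

Two derivations of ( h h ):
  F ⇒ ( Z0 ) ⇒ ( h Z2 ) ⇒ ( h h )
  F ⇒ ( Z0 ) ⇒ ( Z1 h ) ⇒ ( h h )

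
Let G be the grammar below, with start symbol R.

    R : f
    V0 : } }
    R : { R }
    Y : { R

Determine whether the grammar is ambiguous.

Unambiguous

Only R is reachable from R; ignoring the rest: Each string is a nest of matched brackets around a single atom. An opening bracket forces the recursive rule; an atom forces the base rule.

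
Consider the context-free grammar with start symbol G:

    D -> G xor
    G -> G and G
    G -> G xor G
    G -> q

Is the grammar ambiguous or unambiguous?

Ambiguous

Witness: q and q and q

Derivation 1: G ⇒ G and G ⇒ G and G and G ⇒ q and G and G ⇒ q and q and G ⇒ q and q and q
Derivation 2: G ⇒ G and G ⇒ q and G ⇒ q and G and G ⇒ q and q and G ⇒ q and q and q

Two distinct leftmost derivations for the same string.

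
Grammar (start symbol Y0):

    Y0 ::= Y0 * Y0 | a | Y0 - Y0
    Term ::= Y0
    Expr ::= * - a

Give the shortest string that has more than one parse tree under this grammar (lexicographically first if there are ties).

length 1: no string has ≥2 trees
length 3: no string has ≥2 trees
length 5: a * a * a has 2 parse trees

Two derivations of a * a * a:
  Y0 ⇒ Y0 * Y0 ⇒ Y0 * Y0 * Y0 ⇒ a * Y0 * Y0 ⇒ a * a * Y0 ⇒ a * a * a
  Y0 ⇒ Y0 * Y0 ⇒ a * Y0 ⇒ a * Y0 * Y0 ⇒ a * a * Y0 ⇒ a * a * a

a * a * a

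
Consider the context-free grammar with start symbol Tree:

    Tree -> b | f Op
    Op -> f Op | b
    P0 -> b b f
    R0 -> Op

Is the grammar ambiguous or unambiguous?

Only Tree, Op are reachable from Tree; ignoring the rest: The reachable rules are right-linear with at most one rule per (nonterminal, next-terminal) pair. Each input token forces the next rule, so parsing is deterministic.

Unambiguous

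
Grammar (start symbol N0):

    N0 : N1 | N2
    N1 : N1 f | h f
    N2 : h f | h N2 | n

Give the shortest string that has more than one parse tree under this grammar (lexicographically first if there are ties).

length 1: no string has ≥2 trees
length 2: h f has 2 parse trees

Two derivations of h f:
  N0 ⇒ N1 ⇒ h f
  N0 ⇒ N2 ⇒ h f

h f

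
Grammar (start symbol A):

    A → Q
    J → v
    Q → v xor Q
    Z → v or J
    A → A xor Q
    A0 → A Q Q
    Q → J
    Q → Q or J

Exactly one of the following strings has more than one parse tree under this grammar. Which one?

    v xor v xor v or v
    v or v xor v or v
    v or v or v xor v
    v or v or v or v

v xor v xor v or v

v xor v xor v or v: 7 trees
v or v xor v or v: 1 tree
v or v or v xor v: 1 tree
v or v or v or v: 1 tree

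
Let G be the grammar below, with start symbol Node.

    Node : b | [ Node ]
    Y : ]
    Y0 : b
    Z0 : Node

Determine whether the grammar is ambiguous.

(Y, Y0, Z0 are unreachable from Node, so their rules don't affect L(Node).) Each string is a nest of matched brackets around a single atom. An opening bracket forces the recursive rule; an atom forces the base rule.

Unambiguous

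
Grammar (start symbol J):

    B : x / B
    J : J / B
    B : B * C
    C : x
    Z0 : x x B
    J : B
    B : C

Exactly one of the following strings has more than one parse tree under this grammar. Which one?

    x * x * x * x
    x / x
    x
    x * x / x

x * x * x * x: 1 tree
x / x: 2 trees
x: 1 tree
x * x / x: 1 tree

x / x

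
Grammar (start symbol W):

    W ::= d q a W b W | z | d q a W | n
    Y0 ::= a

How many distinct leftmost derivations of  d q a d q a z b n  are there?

2

Parse trees for d q a d q a z b n:
  [W d q a [W d q a [W z]] b [W n]]
  [W d q a [W d q a [W z] b [W n]]]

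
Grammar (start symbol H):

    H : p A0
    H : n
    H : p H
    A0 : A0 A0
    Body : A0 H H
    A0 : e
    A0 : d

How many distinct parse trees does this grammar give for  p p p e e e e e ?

14

Parse trees for p p p e e e e e (showing first 6 of 14):
  [H p [H p [H p [A0 [A0 e] [A0 [A0 e] [A0 [A0 e] [A0 [A0 e] [A0 e]]]]]]]]
  [H p [H p [H p [A0 [A0 e] [A0 [A0 e] [A0 [A0 [A0 e] [A0 e]] [A0 e]]]]]]]
  [H p [H p [H p [A0 [A0 e] [A0 [A0 [A0 e] [A0 e]] [A0 [A0 e] [A0 e]]]]]]]
  [H p [H p [H p [A0 [A0 e] [A0 [A0 [A0 e] [A0 [A0 e] [A0 e]]] [A0 e]]]]]]
  [H p [H p [H p [A0 [A0 e] [A0 [A0 [A0 [A0 e] [A0 e]] [A0 e]] [A0 e]]]]]]
  [H p [H p [H p [A0 [A0 [A0 e] [A0 e]] [A0 [A0 e] [A0 [A0 e] [A0 e]]]]]]]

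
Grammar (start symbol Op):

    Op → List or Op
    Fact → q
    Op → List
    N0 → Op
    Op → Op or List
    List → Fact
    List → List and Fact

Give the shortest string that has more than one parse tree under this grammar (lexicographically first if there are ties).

q or q

length 1: no string has ≥2 trees
length 3: q or q has 2 parse trees

Two derivations of q or q:
  Op ⇒ List or Op ⇒ Fact or Op ⇒ q or Op ⇒ q or List ⇒ q or Fact ⇒ q or q
  Op ⇒ Op or List ⇒ List or List ⇒ Fact or List ⇒ q or List ⇒ q or Fact ⇒ q or q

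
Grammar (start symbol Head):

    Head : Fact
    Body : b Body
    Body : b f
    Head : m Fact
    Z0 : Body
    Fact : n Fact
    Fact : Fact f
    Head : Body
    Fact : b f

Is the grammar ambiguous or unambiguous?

Ambiguous

Witness: b f

Derivation 1: Head ⇒ Fact ⇒ b f
Derivation 2: Head ⇒ Body ⇒ b f

Two distinct leftmost derivations for the same string.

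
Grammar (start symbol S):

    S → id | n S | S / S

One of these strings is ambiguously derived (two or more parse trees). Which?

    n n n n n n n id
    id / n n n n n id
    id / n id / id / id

id / n id / id / id

n n n n n n n id: 1 tree
id / n n n n n id: 1 tree
id / n id / id / id: 9 trees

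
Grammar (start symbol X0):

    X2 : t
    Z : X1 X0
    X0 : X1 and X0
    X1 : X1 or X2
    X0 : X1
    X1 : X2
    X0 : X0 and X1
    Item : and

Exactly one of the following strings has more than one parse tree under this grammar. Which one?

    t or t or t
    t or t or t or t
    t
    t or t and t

t or t or t: 1 tree
t or t or t or t: 1 tree
t: 1 tree
t or t and t: 2 trees

t or t and t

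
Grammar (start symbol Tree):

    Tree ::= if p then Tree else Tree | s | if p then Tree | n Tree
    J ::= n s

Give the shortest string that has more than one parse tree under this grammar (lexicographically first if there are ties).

length 1: no string has ≥2 trees
length 2: no string has ≥2 trees
length 3: no string has ≥2 trees
length 4: no string has ≥2 trees
length 5: no string has ≥2 trees
length 6: no string has ≥2 trees
length 7: no string has ≥2 trees
length 8: no string has ≥2 trees
length 9: if p then if p then s else s has 2 parse trees

Two derivations of if p then if p then s else s:
  Tree ⇒ if p then Tree else Tree ⇒ if p then if p then Tree else Tree ⇒ if p then if p then s else Tree ⇒ if p then if p then s else s
  Tree ⇒ if p then Tree ⇒ if p then if p then Tree else Tree ⇒ if p then if p then s else Tree ⇒ if p then if p then s else s

if p then if p then s else s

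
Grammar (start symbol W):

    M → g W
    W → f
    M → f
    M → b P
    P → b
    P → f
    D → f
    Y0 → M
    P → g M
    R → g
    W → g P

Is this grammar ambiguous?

Only W, P, M are reachable from W; ignoring the rest: The reachable rules are right-linear with at most one rule per (nonterminal, next-terminal) pair. Each input token forces the next rule, so parsing is deterministic.

Unambiguous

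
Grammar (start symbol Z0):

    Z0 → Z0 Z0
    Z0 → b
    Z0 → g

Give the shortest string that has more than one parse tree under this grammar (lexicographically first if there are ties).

b b b

length 1: no string has ≥2 trees
length 2: no string has ≥2 trees
length 3: b b b has 2 parse trees

Two derivations of b b b:
  Z0 ⇒ Z0 Z0 ⇒ Z0 Z0 Z0 ⇒ b Z0 Z0 ⇒ b b Z0 ⇒ b b b
  Z0 ⇒ Z0 Z0 ⇒ b Z0 ⇒ b Z0 Z0 ⇒ b b Z0 ⇒ b b b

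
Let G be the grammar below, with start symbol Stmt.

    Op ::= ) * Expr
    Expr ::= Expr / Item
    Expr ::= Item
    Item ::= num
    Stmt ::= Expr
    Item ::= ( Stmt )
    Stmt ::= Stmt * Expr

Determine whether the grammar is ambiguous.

Only Stmt, Expr, Item are reachable from Stmt; ignoring the rest: The grammar is stratified — Stmt handles '*' (left-recursive), Expr handles '/', Item atoms. Each operator has a fixed associativity and precedence level, so every string has one parse.

Unambiguous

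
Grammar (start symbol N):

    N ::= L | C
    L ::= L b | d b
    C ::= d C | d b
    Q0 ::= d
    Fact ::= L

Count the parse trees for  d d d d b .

Parse trees for d d d d b:
  [N [C d [C d [C d [C d b]]]]]

1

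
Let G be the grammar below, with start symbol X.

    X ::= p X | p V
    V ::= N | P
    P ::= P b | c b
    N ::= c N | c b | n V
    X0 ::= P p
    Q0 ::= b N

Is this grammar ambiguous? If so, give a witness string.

Ambiguous

Witness: p c b

Derivation 1: X ⇒ p V ⇒ p N ⇒ p c b
Derivation 2: X ⇒ p V ⇒ p P ⇒ p c b

Two distinct leftmost derivations for the same string.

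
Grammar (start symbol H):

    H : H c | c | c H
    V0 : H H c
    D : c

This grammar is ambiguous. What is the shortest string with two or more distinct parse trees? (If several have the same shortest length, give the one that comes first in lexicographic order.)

length 1: no string has ≥2 trees
length 2: c c has 2 parse trees

Two derivations of c c:
  H ⇒ H c ⇒ c c
  H ⇒ c H ⇒ c c

c c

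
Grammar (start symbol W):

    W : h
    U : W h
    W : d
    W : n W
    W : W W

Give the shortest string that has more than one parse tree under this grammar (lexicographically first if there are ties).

d d d

length 1: no string has ≥2 trees
length 2: no string has ≥2 trees
length 3: d d d has 2 parse trees

Two derivations of d d d:
  W ⇒ W W ⇒ d W ⇒ d W W ⇒ d d W ⇒ d d d
  W ⇒ W W ⇒ W W W ⇒ d W W ⇒ d d W ⇒ d d d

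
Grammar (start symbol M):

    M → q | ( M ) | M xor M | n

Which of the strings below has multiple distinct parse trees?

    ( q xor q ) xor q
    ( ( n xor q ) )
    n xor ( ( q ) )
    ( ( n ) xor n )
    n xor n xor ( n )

n xor n xor ( n )

( q xor q ) xor q: 1 tree
( ( n xor q ) ): 1 tree
n xor ( ( q ) ): 1 tree
( ( n ) xor n ): 1 tree
n xor n xor ( n ): 2 trees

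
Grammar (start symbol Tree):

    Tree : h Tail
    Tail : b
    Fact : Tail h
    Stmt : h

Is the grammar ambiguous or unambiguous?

Unambiguous

Only Tree, Tail are reachable from Tree; ignoring the rest: Each reachable nonterminal has at most one production per leading terminal, and all productions are right-linear; the derivation is determined token-by-token.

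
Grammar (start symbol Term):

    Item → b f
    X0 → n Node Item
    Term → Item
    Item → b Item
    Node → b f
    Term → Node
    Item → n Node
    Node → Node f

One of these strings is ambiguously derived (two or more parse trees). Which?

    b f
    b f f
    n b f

b f: 2 trees
b f f: 1 tree
n b f: 1 tree

b f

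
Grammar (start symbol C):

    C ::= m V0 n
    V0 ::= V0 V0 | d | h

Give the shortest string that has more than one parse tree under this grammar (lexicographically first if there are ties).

m d d d n

length 3: no string has ≥2 trees
length 4: no string has ≥2 trees
length 5: m d d d n has 2 parse trees

Two derivations of m d d d n:
  C ⇒ m V0 n ⇒ m V0 V0 n ⇒ m V0 V0 V0 n ⇒ m d V0 V0 n ⇒ m d d V0 n ⇒ m d d d n
  C ⇒ m V0 n ⇒ m V0 V0 n ⇒ m d V0 n ⇒ m d V0 V0 n ⇒ m d d V0 n ⇒ m d d d n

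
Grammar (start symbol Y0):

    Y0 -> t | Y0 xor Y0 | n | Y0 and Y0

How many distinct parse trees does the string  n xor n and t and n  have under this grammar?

Parse trees for n xor n and t and n:
  [Y0 [Y0 n] xor [Y0 [Y0 n] and [Y0 [Y0 t] and [Y0 n]]]]
  [Y0 [Y0 n] xor [Y0 [Y0 [Y0 n] and [Y0 t]] and [Y0 n]]]
  [Y0 [Y0 [Y0 n] xor [Y0 n]] and [Y0 [Y0 t] and [Y0 n]]]
  [Y0 [Y0 [Y0 n] xor [Y0 [Y0 n] and [Y0 t]]] and [Y0 n]]
  [Y0 [Y0 [Y0 [Y0 n] xor [Y0 n]] and [Y0 t]] and [Y0 n]]

5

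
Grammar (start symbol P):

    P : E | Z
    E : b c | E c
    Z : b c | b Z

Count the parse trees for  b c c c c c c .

1

Parse trees for b c c c c c c:
  [P [E [E [E [E [E [E b c] c] c] c] c] c]]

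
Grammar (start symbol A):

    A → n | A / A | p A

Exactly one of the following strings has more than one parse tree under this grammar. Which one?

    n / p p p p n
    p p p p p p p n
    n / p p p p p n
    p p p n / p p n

n / p p p p n: 1 tree
p p p p p p p n: 1 tree
n / p p p p p n: 1 tree
p p p n / p p n: 4 trees

p p p n / p p n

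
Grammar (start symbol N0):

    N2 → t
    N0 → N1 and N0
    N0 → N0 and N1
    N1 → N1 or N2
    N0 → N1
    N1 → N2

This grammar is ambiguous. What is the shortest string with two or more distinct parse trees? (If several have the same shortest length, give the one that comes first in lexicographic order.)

t and t

length 1: no string has ≥2 trees
length 3: t and t has 2 parse trees

Two derivations of t and t:
  N0 ⇒ N1 and N0 ⇒ N2 and N0 ⇒ t and N0 ⇒ t and N1 ⇒ t and N2 ⇒ t and t
  N0 ⇒ N0 and N1 ⇒ N1 and N1 ⇒ N2 and N1 ⇒ t and N1 ⇒ t and N2 ⇒ t and t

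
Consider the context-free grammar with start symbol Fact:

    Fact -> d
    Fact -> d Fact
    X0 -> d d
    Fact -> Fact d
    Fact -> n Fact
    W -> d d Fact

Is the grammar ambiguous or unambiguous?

Witness: d d

Derivation 1: Fact ⇒ d Fact ⇒ d d
Derivation 2: Fact ⇒ Fact d ⇒ d d

Two distinct leftmost derivations for the same string.

Ambiguous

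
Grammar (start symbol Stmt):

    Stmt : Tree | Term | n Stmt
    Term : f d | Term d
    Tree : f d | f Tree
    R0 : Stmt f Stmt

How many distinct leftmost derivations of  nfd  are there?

Parse trees for nfd:
  [Stmt n [Stmt [Tree f d]]]
  [Stmt n [Stmt [Term f d]]]

2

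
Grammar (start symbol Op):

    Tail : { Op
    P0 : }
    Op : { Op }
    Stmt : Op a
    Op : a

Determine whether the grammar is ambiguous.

Unambiguous

Only Op is reachable from Op; ignoring the rest: L(Op) is { openⁿ atom closeⁿ : n ≥ 0 }. The bracket depth fixes n, and the derivation is forced at every step.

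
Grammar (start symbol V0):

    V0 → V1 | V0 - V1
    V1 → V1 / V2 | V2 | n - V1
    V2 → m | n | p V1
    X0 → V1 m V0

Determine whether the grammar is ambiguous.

Ambiguous

Witness: n - m

Derivation 1: V0 ⇒ V1 ⇒ n - V1 ⇒ n - V2 ⇒ n - m
Derivation 2: V0 ⇒ V0 - V1 ⇒ V1 - V1 ⇒ V2 - V1 ⇒ n - V1 ⇒ n - V2 ⇒ n - m

Two distinct leftmost derivations for the same string.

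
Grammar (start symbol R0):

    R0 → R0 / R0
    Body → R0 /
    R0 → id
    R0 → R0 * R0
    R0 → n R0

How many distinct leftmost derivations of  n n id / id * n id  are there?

9

Parse trees for n n id / id * n id (showing first 6 of 9):
  [R0 [R0 n [R0 n [R0 id]]] / [R0 [R0 id] * [R0 n [R0 id]]]]
  [R0 [R0 [R0 n [R0 n [R0 id]]] / [R0 id]] * [R0 n [R0 id]]]
  [R0 [R0 n [R0 [R0 n [R0 id]] / [R0 id]]] * [R0 n [R0 id]]]
  [R0 [R0 n [R0 n [R0 [R0 id] / [R0 id]]]] * [R0 n [R0 id]]]
  [R0 n [R0 [R0 n [R0 id]] / [R0 [R0 id] * [R0 n [R0 id]]]]]
  [R0 n [R0 [R0 [R0 n [R0 id]] / [R0 id]] * [R0 n [R0 id]]]]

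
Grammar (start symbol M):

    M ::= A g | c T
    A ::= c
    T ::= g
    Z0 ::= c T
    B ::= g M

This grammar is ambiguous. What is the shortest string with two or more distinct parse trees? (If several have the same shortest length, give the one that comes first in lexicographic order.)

c g

length 2: c g has 2 parse trees

Two derivations of c g:
  M ⇒ A g ⇒ c g
  M ⇒ c T ⇒ c g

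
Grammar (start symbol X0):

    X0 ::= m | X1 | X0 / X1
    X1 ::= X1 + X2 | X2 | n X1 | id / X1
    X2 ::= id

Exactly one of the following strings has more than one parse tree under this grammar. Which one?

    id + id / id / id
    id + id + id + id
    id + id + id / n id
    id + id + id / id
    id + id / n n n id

id + id / id / id: 2 trees
id + id + id + id: 1 tree
id + id + id / n id: 1 tree
id + id + id / id: 1 tree
id + id / n n n id: 1 tree

id + id / id / id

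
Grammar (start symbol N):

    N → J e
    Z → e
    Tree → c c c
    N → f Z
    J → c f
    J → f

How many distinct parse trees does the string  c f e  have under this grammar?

1

Parse trees for c f e:
  [N [J c f] e]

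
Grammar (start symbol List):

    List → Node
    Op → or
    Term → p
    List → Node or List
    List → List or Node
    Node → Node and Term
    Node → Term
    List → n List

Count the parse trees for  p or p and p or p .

4

Parse trees for p or p and p or p:
  [List [Node [Term p]] or [List [Node [Node [Term p]] and [Term p]] or [List [Node [Term p]]]]]
  [List [Node [Term p]] or [List [List [Node [Node [Term p]] and [Term p]]] or [Node [Term p]]]]
  [List [List [Node [Term p]] or [List [Node [Node [Term p]] and [Term p]]]] or [Node [Term p]]]
  [List [List [List [Node [Term p]]] or [Node [Node [Term p]] and [Term p]]] or [Node [Term p]]]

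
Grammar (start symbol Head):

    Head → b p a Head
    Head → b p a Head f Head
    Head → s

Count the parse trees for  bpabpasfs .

Parse trees for bpabpasfs:
  [Head b p a [Head b p a [Head s] f [Head s]]]
  [Head b p a [Head b p a [Head s]] f [Head s]]

2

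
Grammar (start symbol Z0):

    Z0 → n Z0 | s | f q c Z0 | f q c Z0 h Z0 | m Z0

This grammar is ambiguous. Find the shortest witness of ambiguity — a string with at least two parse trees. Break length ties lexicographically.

f q c f q c s h s

length 1: no string has ≥2 trees
length 2: no string has ≥2 trees
length 3: no string has ≥2 trees
length 4: no string has ≥2 trees
length 5: no string has ≥2 trees
length 6: no string has ≥2 trees
length 7: no string has ≥2 trees
length 8: no string has ≥2 trees
length 9: f q c f q c s h s has 2 parse trees

Two derivations of f q c f q c s h s:
  Z0 ⇒ f q c Z0 ⇒ f q c f q c Z0 h Z0 ⇒ f q c f q c s h Z0 ⇒ f q c f q c s h s
  Z0 ⇒ f q c Z0 h Z0 ⇒ f q c f q c Z0 h Z0 ⇒ f q c f q c s h Z0 ⇒ f q c f q c s h s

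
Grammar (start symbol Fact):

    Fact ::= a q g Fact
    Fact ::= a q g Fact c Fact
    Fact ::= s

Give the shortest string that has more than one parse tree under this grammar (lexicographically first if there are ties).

length 1: no string has ≥2 trees
length 4: no string has ≥2 trees
length 6: no string has ≥2 trees
length 7: no string has ≥2 trees
length 9: a q g a q g s c s has 2 parse trees

Two derivations of a q g a q g s c s:
  Fact ⇒ a q g Fact ⇒ a q g a q g Fact c Fact ⇒ a q g a q g s c Fact ⇒ a q g a q g s c s
  Fact ⇒ a q g Fact c Fact ⇒ a q g a q g Fact c Fact ⇒ a q g a q g s c Fact ⇒ a q g a q g s c s

a q g a q g s c s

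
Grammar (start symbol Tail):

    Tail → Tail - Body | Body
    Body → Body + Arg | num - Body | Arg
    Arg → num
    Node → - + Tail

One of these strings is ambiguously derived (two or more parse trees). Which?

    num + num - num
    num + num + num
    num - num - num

num - num - num

num + num - num: 1 tree
num + num + num: 1 tree
num - num - num: 4 trees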